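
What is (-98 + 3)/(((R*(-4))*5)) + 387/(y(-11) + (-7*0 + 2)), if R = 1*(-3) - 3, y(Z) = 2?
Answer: 2303/24 ≈ 95.958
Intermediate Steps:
R = -6 (R = -3 - 3 = -6)
(-98 + 3)/(((R*(-4))*5)) + 387/(y(-11) + (-7*0 + 2)) = (-98 + 3)/((-6*(-4)*5)) + 387/(2 + (-7*0 + 2)) = -95/(24*5) + 387/(2 + (0 + 2)) = -95/120 + 387/(2 + 2) = -95*1/120 + 387/4 = -19/24 + 387*(1/4) = -19/24 + 387/4 = 2303/24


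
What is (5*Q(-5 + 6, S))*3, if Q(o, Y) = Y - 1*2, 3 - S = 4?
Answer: -45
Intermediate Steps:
S = -1 (S = 3 - 1*4 = 3 - 4 = -1)
Q(o, Y) = -2 + Y (Q(o, Y) = Y - 2 = -2 + Y)
(5*Q(-5 + 6, S))*3 = (5*(-2 - 1))*3 = (5*(-3))*3 = -15*3 = -45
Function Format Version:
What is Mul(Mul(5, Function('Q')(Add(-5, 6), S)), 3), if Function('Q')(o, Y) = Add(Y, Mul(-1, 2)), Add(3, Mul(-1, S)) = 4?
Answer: -45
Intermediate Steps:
S = -1 (S = Add(3, Mul(-1, 4)) = Add(3, -4) = -1)
Function('Q')(o, Y) = Add(-2, Y) (Function('Q')(o, Y) = Add(Y, -2) = Add(-2, Y))
Mul(Mul(5, Function('Q')(Add(-5, 6), S)), 3) = Mul(Mul(5, Add(-2, -1)), 3) = Mul(Mul(5, -3), 3) = Mul(-15, 3) = -45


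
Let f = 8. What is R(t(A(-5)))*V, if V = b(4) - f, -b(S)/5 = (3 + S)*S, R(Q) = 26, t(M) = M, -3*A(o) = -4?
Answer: -3848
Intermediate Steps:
A(o) = 4/3 (A(o) = -1/3*(-4) = 4/3)
b(S) = -5*S*(3 + S) (b(S) = -5*(3 + S)*S = -5*S*(3 + S))
V = -148 (V = -5*4*(3 + 4) - 1*8 = -5*4*7 - 8 = -140 - 8 = -148)
R(t(A(-5)))*V = 26*(-148) = -3848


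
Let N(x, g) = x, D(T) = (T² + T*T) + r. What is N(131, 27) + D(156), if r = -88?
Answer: 48715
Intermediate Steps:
D(T) = -88 + 2*T² (D(T) = (T² + T*T) - 88 = (T² + T²) - 88 = 2*T² - 88 = -88 + 2*T²)
N(131, 27) + D(156) = 131 + (-88 + 2*156²) = 131 + (-88 + 2*24336) = 131 + (-88 + 48672) = 131 + 48584 = 48715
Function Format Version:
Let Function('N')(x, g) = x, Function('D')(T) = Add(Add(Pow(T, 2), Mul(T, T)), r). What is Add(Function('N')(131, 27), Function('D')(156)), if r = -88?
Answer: 48715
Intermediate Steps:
Function('D')(T) = Add(-88, Mul(2, Pow(T, 2))) (Function('D')(T) = Add(Add(Pow(T, 2), Mul(T, T)), -88) = Add(Add(Pow(T, 2), Pow(T, 2)), -88) = Add(Mul(2, Pow(T, 2)), -88) = Add(-88, Mul(2, Pow(T, 2))))
Add(Function('N')(131, 27), Function('D')(156)) = Add(131, Add(-88, Mul(2, Pow(156, 2)))) = Add(131, Add(-88, Mul(2, 24336))) = Add(131, Add(-88, 48672)) = Add(131, 48584) = 48715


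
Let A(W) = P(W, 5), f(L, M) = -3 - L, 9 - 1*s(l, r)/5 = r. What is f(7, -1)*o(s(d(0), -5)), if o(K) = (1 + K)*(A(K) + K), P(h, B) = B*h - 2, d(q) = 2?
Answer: -296780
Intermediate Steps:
s(l, r) = 45 - 5*r
P(h, B) = -2 + B*h
A(W) = -2 + 5*W
o(K) = (1 + K)*(-2 + 6*K) (o(K) = (1 + K)*((-2 + 5*K) + K) = (1 + K)*(-2 + 6*K))
f(7, -1)*o(s(d(0), -5)) = (-3 - 1*7)*(-2 + 4*(45 - 5*(-5)) + 6*(45 - 5*(-5))²) = (-3 - 7)*(-2 + 4*(45 + 25) + 6*(45 + 25)²) = -10*(-2 + 4*70 + 6*70²) = -10*(-2 + 280 + 6*4900) = -10*(-2 + 280 + 29400) = -10*29678 = -296780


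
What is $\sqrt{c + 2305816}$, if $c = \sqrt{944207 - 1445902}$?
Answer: $\sqrt{2305816 + i \sqrt{501695}} \approx 1518.5 + 0.23 i$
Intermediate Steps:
$c = i \sqrt{501695}$ ($c = \sqrt{-501695} = i \sqrt{501695} \approx 708.3 i$)
$\sqrt{c + 2305816} = \sqrt{i \sqrt{501695} + 2305816} = \sqrt{2305816 + i \sqrt{501695}}$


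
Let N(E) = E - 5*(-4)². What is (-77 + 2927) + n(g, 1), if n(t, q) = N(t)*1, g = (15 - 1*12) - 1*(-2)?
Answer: 2775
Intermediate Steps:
g = 5 (g = (15 - 12) + 2 = 3 + 2 = 5)
N(E) = -80 + E (N(E) = E - 5*16 = E - 80 = -80 + E)
n(t, q) = -80 + t (n(t, q) = (-80 + t)*1 = -80 + t)
(-77 + 2927) + n(g, 1) = (-77 + 2927) + (-80 + 5) = 2850 - 75 = 2775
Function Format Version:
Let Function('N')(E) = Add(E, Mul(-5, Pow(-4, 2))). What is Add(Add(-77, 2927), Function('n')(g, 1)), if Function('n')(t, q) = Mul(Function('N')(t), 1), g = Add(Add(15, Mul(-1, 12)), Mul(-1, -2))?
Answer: 2775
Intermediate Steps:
g = 5 (g = Add(Add(15, -12), 2) = Add(3, 2) = 5)
Function('N')(E) = Add(-80, E) (Function('N')(E) = Add(E, Mul(-5, 16)) = Add(E, -80) = Add(-80, E))
Function('n')(t, q) = Add(-80, t) (Function('n')(t, q) = Mul(Add(-80, t), 1) = Add(-80, t))
Add(Add(-77, 2927), Function('n')(g, 1)) = Add(Add(-77, 2927), Add(-80, 5)) = Add(2850, -75) = 2775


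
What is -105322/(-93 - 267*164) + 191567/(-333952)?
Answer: 26766341017/14654147712 ≈ 1.8265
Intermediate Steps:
-105322/(-93 - 267*164) + 191567/(-333952) = -105322/(-93 - 43788) + 191567*(-1/333952) = -105322/(-43881) - 191567/333952 = -105322*(-1/43881) - 191567/333952 = 105322/43881 - 191567/333952 = 26766341017/14654147712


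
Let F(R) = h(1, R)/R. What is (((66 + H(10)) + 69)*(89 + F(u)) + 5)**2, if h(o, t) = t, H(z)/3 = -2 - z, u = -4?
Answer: 79477225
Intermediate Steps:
H(z) = -6 - 3*z (H(z) = 3*(-2 - z) = -6 - 3*z)
F(R) = 1 (F(R) = R/R = 1)
(((66 + H(10)) + 69)*(89 + F(u)) + 5)**2 = (((66 + (-6 - 3*10)) + 69)*(89 + 1) + 5)**2 = (((66 + (-6 - 30)) + 69)*90 + 5)**2 = (((66 - 36) + 69)*90 + 5)**2 = ((30 + 69)*90 + 5)**2 = (99*90 + 5)**2 = (8910 + 5)**2 = 8915**2 = 79477225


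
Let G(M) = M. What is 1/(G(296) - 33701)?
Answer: -1/33405 ≈ -2.9936e-5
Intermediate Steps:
1/(G(296) - 33701) = 1/(296 - 33701) = 1/(-33405) = -1/33405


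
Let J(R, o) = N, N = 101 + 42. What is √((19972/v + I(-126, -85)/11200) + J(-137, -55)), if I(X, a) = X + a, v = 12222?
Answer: √960099343763/81480 ≈ 12.026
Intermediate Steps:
N = 143
J(R, o) = 143
√((19972/v + I(-126, -85)/11200) + J(-137, -55)) = √((19972/12222 + (-126 - 85)/11200) + 143) = √((19972*(1/12222) - 211*1/11200) + 143) = √((9986/6111 - 211/11200) + 143) = √(15793397/9777600 + 143) = √(1413990197/9777600) = √960099343763/81480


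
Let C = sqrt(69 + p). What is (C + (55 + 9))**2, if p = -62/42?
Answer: (1344 + sqrt(29778))**2/441 ≈ 5215.3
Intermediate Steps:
p = -31/21 (p = -62*1/42 = -31/21 ≈ -1.4762)
C = sqrt(29778)/21 (C = sqrt(69 - 31/21) = sqrt(1418/21) = sqrt(29778)/21 ≈ 8.2173)
(C + (55 + 9))**2 = (sqrt(29778)/21 + (55 + 9))**2 = (sqrt(29778)/21 + 64)**2 = (64 + sqrt(29778)/21)**2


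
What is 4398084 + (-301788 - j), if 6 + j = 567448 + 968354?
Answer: 2560500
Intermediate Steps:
j = 1535796 (j = -6 + (567448 + 968354) = -6 + 1535802 = 1535796)
4398084 + (-301788 - j) = 4398084 + (-301788 - 1*1535796) = 4398084 + (-301788 - 1535796) = 4398084 - 1837584 = 2560500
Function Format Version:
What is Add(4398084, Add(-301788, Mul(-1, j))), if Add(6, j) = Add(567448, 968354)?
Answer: 2560500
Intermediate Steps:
j = 1535796 (j = Add(-6, Add(567448, 968354)) = Add(-6, 1535802) = 1535796)
Add(4398084, Add(-301788, Mul(-1, j))) = Add(4398084, Add(-301788, Mul(-1, 1535796))) = Add(4398084, Add(-301788, -1535796)) = Add(4398084, -1837584) = 2560500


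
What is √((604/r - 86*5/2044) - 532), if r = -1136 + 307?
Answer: 3*I*√42505566994898/847238 ≈ 23.085*I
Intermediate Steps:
r = -829
√((604/r - 86*5/2044) - 532) = √((604/(-829) - 86*5/2044) - 532) = √((604*(-1/829) - 430*1/2044) - 532) = √((-604/829 - 215/1022) - 532) = √(-795523/847238 - 532) = √(-451526139/847238) = 3*I*√42505566994898/847238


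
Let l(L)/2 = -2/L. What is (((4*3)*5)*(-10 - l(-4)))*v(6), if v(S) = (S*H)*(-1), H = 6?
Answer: 23760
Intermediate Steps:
l(L) = -4/L (l(L) = 2*(-2/L) = -4/L)
v(S) = -6*S (v(S) = (S*6)*(-1) = (6*S)*(-1) = -6*S)
(((4*3)*5)*(-10 - l(-4)))*v(6) = (((4*3)*5)*(-10 - (-4)/(-4)))*(-6*6) = ((12*5)*(-10 - (-4)*(-1)/4))*(-36) = (60*(-10 - 1*1))*(-36) = (60*(-10 - 1))*(-36) = (60*(-11))*(-36) = -660*(-36) = 23760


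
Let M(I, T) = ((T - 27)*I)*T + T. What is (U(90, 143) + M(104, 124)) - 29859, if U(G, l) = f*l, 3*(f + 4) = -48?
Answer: 1218317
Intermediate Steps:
f = -20 (f = -4 + (⅓)*(-48) = -4 - 16 = -20)
U(G, l) = -20*l
M(I, T) = T + I*T*(-27 + T) (M(I, T) = ((-27 + T)*I)*T + T = (I*(-27 + T))*T + T = I*T*(-27 + T) + T = T + I*T*(-27 + T))
(U(90, 143) + M(104, 124)) - 29859 = (-20*143 + 124*(1 - 27*104 + 104*124)) - 29859 = (-2860 + 124*(1 - 2808 + 12896)) - 29859 = (-2860 + 124*10089) - 29859 = (-2860 + 1251036) - 29859 = 1248176 - 29859 = 1218317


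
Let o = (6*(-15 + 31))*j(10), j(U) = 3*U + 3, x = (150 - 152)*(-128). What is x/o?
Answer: 8/99 ≈ 0.080808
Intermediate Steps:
x = 256 (x = -2*(-128) = 256)
j(U) = 3 + 3*U
o = 3168 (o = (6*(-15 + 31))*(3 + 3*10) = (6*16)*(3 + 30) = 96*33 = 3168)
x/o = 256/3168 = 256*(1/3168) = 8/99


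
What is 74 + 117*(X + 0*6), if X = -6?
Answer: -628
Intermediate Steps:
74 + 117*(X + 0*6) = 74 + 117*(-6 + 0*6) = 74 + 117*(-6 + 0) = 74 + 117*(-6) = 74 - 702 = -628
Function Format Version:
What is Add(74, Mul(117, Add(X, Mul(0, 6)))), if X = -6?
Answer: -628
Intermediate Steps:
Add(74, Mul(117, Add(X, Mul(0, 6)))) = Add(74, Mul(117, Add(-6, Mul(0, 6)))) = Add(74, Mul(117, Add(-6, 0))) = Add(74, Mul(117, -6)) = Add(74, -702) = -628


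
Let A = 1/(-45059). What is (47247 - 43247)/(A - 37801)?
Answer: -9011800/85163763 ≈ -0.10582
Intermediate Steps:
A = -1/45059 ≈ -2.2193e-5
(47247 - 43247)/(A - 37801) = (47247 - 43247)/(-1/45059 - 37801) = 4000/(-1703275260/45059) = 4000*(-45059/1703275260) = -9011800/85163763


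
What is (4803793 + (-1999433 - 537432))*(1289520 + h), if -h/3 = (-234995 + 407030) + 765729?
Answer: -3454281412416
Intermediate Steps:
h = -2813292 (h = -3*((-234995 + 407030) + 765729) = -3*(172035 + 765729) = -3*937764 = -2813292)
(4803793 + (-1999433 - 537432))*(1289520 + h) = (4803793 + (-1999433 - 537432))*(1289520 - 2813292) = (4803793 - 2536865)*(-1523772) = 2266928*(-1523772) = -3454281412416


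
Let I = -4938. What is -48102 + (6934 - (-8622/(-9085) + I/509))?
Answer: -190331268388/4624265 ≈ -41159.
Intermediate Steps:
-48102 + (6934 - (-8622/(-9085) + I/509)) = -48102 + (6934 - (-8622/(-9085) - 4938/509)) = -48102 + (6934 - (-8622*(-1/9085) - 4938*1/509)) = -48102 + (6934 - (8622/9085 - 4938/509)) = -48102 + (6934 - 1*(-40473132/4624265)) = -48102 + (6934 + 40473132/4624265) = -48102 + 32105126642/4624265 = -190331268388/4624265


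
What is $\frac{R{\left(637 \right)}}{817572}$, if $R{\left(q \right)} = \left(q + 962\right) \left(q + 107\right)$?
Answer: $\frac{99138}{68131} \approx 1.4551$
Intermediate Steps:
$R{\left(q \right)} = \left(107 + q\right) \left(962 + q\right)$ ($R{\left(q \right)} = \left(962 + q\right) \left(107 + q\right) = \left(107 + q\right) \left(962 + q\right)$)
$\frac{R{\left(637 \right)}}{817572} = \frac{102934 + 637^{2} + 1069 \cdot 637}{817572} = \left(102934 + 405769 + 680953\right) \frac{1}{817572} = 1189656 \cdot \frac{1}{817572} = \frac{99138}{68131}$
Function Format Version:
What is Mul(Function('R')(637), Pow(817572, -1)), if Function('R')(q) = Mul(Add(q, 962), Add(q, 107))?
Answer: Rational(99138, 68131) ≈ 1.4551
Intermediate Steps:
Function('R')(q) = Mul(Add(107, q), Add(962, q)) (Function('R')(q) = Mul(Add(962, q), Add(107, q)) = Mul(Add(107, q), Add(962, q)))
Mul(Function('R')(637), Pow(817572, -1)) = Mul(Add(102934, Pow(637, 2), Mul(1069, 637)), Pow(817572, -1)) = Mul(Add(102934, 405769, 680953), Rational(1, 817572)) = Mul(1189656, Rational(1, 817572)) = Rational(99138, 68131)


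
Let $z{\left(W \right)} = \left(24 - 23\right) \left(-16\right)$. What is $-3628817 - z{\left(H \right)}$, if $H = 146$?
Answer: $-3628801$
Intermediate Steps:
$z{\left(W \right)} = -16$ ($z{\left(W \right)} = 1 \left(-16\right) = -16$)
$-3628817 - z{\left(H \right)} = -3628817 - -16 = -3628817 + 16 = -3628801$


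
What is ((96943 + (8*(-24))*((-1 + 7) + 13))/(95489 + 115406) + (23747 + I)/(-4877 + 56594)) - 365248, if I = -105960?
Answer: -796744022962688/2181371343 ≈ -3.6525e+5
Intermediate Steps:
((96943 + (8*(-24))*((-1 + 7) + 13))/(95489 + 115406) + (23747 + I)/(-4877 + 56594)) - 365248 = ((96943 + (8*(-24))*((-1 + 7) + 13))/(95489 + 115406) + (23747 - 105960)/(-4877 + 56594)) - 365248 = ((96943 - 192*(6 + 13))/210895 - 82213/51717) - 365248 = ((96943 - 192*19)*(1/210895) - 82213*1/51717) - 365248 = ((96943 - 3648)*(1/210895) - 82213/51717) - 365248 = (93295*(1/210895) - 82213/51717) - 365248 = (18659/42179 - 82213/51717) - 365248 = -2502674624/2181371343 - 365248 = -796744022962688/2181371343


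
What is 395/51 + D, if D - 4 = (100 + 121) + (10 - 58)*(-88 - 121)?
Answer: 523502/51 ≈ 10265.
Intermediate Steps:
D = 10257 (D = 4 + ((100 + 121) + (10 - 58)*(-88 - 121)) = 4 + (221 - 48*(-209)) = 4 + (221 + 10032) = 4 + 10253 = 10257)
395/51 + D = 395/51 + 10257 = 523502/51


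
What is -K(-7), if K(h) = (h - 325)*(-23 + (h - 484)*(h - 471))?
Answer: 77912100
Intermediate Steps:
K(h) = (-325 + h)*(-23 + (-484 + h)*(-471 + h))
-K(-7) = -(-74080825 + (-7)³ - 1280*(-7)² + 538316*(-7)) = -(-74080825 - 343 - 1280*49 - 3768212) = -(-74080825 - 343 - 62720 - 3768212) = -1*(-77912100) = 77912100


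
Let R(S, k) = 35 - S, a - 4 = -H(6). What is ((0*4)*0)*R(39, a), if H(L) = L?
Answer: 0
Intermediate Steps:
a = -2 (a = 4 - 1*6 = 4 - 6 = -2)
((0*4)*0)*R(39, a) = ((0*4)*0)*(35 - 1*39) = (0*0)*(35 - 39) = 0*(-4) = 0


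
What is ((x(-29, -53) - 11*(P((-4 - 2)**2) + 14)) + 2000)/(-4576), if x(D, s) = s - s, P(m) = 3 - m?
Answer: -2209/4576 ≈ -0.48274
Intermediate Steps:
x(D, s) = 0
((x(-29, -53) - 11*(P((-4 - 2)**2) + 14)) + 2000)/(-4576) = ((0 - 11*((3 - (-4 - 2)**2) + 14)) + 2000)/(-4576) = ((0 - 11*((3 - 1*(-6)**2) + 14)) + 2000)*(-1/4576) = ((0 - 11*((3 - 1*36) + 14)) + 2000)*(-1/4576) = ((0 - 11*((3 - 36) + 14)) + 2000)*(-1/4576) = ((0 - 11*(-33 + 14)) + 2000)*(-1/4576) = ((0 - 11*(-19)) + 2000)*(-1/4576) = ((0 + 209) + 2000)*(-1/4576) = (209 + 2000)*(-1/4576) = 2209*(-1/4576) = -2209/4576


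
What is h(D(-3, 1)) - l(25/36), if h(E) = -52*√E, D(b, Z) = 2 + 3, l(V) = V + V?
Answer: -25/18 - 52*√5 ≈ -117.66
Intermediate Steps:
l(V) = 2*V
D(b, Z) = 5
h(D(-3, 1)) - l(25/36) = -52*√5 - 2*25/36 = -52*√5 - 1*25/18 = -52*√5 - 25/18 = -25/18 - 52*√5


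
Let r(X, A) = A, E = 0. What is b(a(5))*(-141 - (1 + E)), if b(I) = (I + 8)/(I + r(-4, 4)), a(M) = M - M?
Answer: -284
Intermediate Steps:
a(M) = 0
b(I) = (8 + I)/(4 + I) (b(I) = (I + 8)/(I + 4) = (8 + I)/(4 + I))
b(a(5))*(-141 - (1 + E)) = ((8 + 0)/(4 + 0))*(-141 - (1 + 0)) = (8/4)*(-141 - 1*1) = ((¼)*8)*(-141 - 1) = 2*(-142) = -284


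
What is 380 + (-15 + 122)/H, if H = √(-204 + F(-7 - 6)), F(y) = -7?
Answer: 380 - 107*I*√211/211 ≈ 380.0 - 7.3662*I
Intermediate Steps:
H = I*√211 (H = √(-204 - 7) = √(-211) = I*√211 ≈ 14.526*I)
380 + (-15 + 122)/H = 380 + (-15 + 122)/((I*√211)) = 380 + 107*(-I*√211/211) = 380 - 107*I*√211/211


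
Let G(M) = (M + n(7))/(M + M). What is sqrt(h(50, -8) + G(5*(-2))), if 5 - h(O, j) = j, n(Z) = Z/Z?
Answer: sqrt(1345)/10 ≈ 3.6674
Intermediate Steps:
n(Z) = 1
h(O, j) = 5 - j
G(M) = (1 + M)/(2*M) (G(M) = (M + 1)/(M + M) = (1 + M)/((2*M)) = (1 + M)*(1/(2*M)) = (1 + M)/(2*M))
sqrt(h(50, -8) + G(5*(-2))) = sqrt((5 - 1*(-8)) + (1 + 5*(-2))/(2*((5*(-2))))) = sqrt((5 + 8) + (1/2)*(1 - 10)/(-10)) = sqrt(13 + (1/2)*(-1/10)*(-9)) = sqrt(13 + 9/20) = sqrt(269/20) = sqrt(1345)/10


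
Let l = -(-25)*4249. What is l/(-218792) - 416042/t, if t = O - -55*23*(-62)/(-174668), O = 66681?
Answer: -1224047121174243/182021118502264 ≈ -6.7248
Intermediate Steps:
l = 106225 (l = -1*(-106225) = 106225)
t = 5823557669/87334 (t = 66681 - -55*23*(-62)/(-174668) = 66681 - (-1265*(-62))*(-1)/174668 = 66681 - 78430*(-1)/174668 = 66681 - 1*(-39215/87334) = 66681 + 39215/87334 = 5823557669/87334 ≈ 66682.)
l/(-218792) - 416042/t = 106225/(-218792) - 416042/5823557669/87334 = 106225*(-1/218792) - 416042*87334/5823557669 = -15175/31256 - 36334612028/5823557669 = -1224047121174243/182021118502264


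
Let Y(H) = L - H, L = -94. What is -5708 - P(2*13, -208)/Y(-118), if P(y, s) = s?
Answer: -17098/3 ≈ -5699.3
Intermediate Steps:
Y(H) = -94 - H
-5708 - P(2*13, -208)/Y(-118) = -5708 - (-208)/(-94 - 1*(-118)) = -5708 - (-208)/(-94 + 118) = -5708 - (-208)/24 = -5708 - 1*(-26/3) = -5708 + 26/3 = -17098/3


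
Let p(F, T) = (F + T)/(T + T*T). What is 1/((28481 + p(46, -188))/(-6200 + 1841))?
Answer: -25540834/166879649 ≈ -0.15305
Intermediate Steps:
p(F, T) = (F + T)/(T + T²)
1/((28481 + p(46, -188))/(-6200 + 1841)) = 1/((28481 + (46 - 188)/((-188)*(1 - 188)))/(-6200 + 1841)) = 1/((28481 - 1/188*(-142)/(-187))/(-4359)) = 1/((28481 - 1/188*(-1/187)*(-142))*(-1/4359)) = 1/((28481 - 71/17578)*(-1/4359)) = 1/((500638947/17578)*(-1/4359)) = 1/(-166879649/25540834) = -25540834/166879649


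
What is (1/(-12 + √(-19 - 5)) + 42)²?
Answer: (84504*√6 + 210673*I)/(24*(2*√6 + 5*I)) ≈ 1758.0 - 2.4453*I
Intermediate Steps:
(1/(-12 + √(-19 - 5)) + 42)² = (1/(-12 + √(-24)) + 42)² = (1/(-12 + 2*I*√6) + 42)² = (42 + 1/(-12 + 2*I*√6))²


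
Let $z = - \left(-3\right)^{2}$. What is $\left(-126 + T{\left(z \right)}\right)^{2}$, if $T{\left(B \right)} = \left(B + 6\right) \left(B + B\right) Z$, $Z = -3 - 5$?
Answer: $311364$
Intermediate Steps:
$Z = -8$
$z = -9$ ($z = \left(-1\right) 9 = -9$)
$T{\left(B \right)} = - 16 B \left(6 + B\right)$ ($T{\left(B \right)} = \left(B + 6\right) \left(B + B\right) \left(-8\right) = \left(6 + B\right) 2 B \left(-8\right) = 2 B \left(6 + B\right) \left(-8\right) = - 16 B \left(6 + B\right)$)
$\left(-126 + T{\left(z \right)}\right)^{2} = \left(-126 - - 144 \left(6 - 9\right)\right)^{2} = \left(-126 - \left(-144\right) \left(-3\right)\right)^{2} = \left(-126 - 432\right)^{2} = \left(-558\right)^{2} = 311364$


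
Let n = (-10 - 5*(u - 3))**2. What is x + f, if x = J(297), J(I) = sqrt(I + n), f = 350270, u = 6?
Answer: 350270 + sqrt(922) ≈ 3.5030e+5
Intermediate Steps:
n = 625 (n = (-10 - 5*(6 - 3))**2 = (-10 - 5*3)**2 = (-10 - 15)**2 = (-25)**2 = 625)
J(I) = sqrt(625 + I) (J(I) = sqrt(I + 625) = sqrt(625 + I))
x = sqrt(922) (x = sqrt(625 + 297) = sqrt(922) ≈ 30.364)
x + f = sqrt(922) + 350270 = 350270 + sqrt(922)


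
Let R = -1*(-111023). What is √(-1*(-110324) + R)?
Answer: √221347 ≈ 470.48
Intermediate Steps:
R = 111023
√(-1*(-110324) + R) = √(-1*(-110324) + 111023) = √(110324 + 111023) = √221347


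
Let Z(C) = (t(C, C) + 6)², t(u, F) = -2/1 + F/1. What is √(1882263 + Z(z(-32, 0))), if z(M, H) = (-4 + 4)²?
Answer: √1882279 ≈ 1372.0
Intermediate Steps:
z(M, H) = 0 (z(M, H) = 0² = 0)
t(u, F) = -2 + F (t(u, F) = -2*1 + F*1 = -2 + F)
Z(C) = (4 + C)² (Z(C) = ((-2 + C) + 6)² = (4 + C)²)
√(1882263 + Z(z(-32, 0))) = √(1882263 + (4 + 0)²) = √(1882263 + 4²) = √(1882263 + 16) = √1882279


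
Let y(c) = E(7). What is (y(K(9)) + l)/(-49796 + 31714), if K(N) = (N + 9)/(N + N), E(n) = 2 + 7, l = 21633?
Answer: -10821/9041 ≈ -1.1969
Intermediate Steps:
E(n) = 9
K(N) = (9 + N)/(2*N) (K(N) = (9 + N)/((2*N)) = (9 + N)*(1/(2*N)) = (9 + N)/(2*N))
y(c) = 9
(y(K(9)) + l)/(-49796 + 31714) = (9 + 21633)/(-49796 + 31714) = 21642/(-18082) = 21642*(-1/18082) = -10821/9041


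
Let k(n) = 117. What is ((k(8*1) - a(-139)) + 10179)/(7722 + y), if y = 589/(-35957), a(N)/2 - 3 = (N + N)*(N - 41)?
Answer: -645715806/55531873 ≈ -11.628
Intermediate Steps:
a(N) = 6 + 4*N*(-41 + N) (a(N) = 6 + 2*((N + N)*(N - 41)) = 6 + 2*((2*N)*(-41 + N)) = 6 + 2*(2*N*(-41 + N)) = 6 + 4*N*(-41 + N))
y = -589/35957 (y = 589*(-1/35957) = -589/35957 ≈ -0.016381)
((k(8*1) - a(-139)) + 10179)/(7722 + y) = ((117 - (6 - 164*(-139) + 4*(-139)²)) + 10179)/(7722 - 589/35957) = ((117 - (6 + 22796 + 4*19321)) + 10179)/(277659365/35957) = ((117 - (6 + 22796 + 77284)) + 10179)*(35957/277659365) = ((117 - 1*100086) + 10179)*(35957/277659365) = ((117 - 100086) + 10179)*(35957/277659365) = (-99969 + 10179)*(35957/277659365) = -89790*35957/277659365 = -645715806/55531873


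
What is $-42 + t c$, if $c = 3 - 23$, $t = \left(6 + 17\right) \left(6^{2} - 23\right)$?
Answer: $-6022$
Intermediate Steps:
$t = 299$ ($t = 23 \left(36 - 23\right) = 23 \cdot 13 = 299$)
$c = -20$
$-42 + t c = -42 + 299 \left(-20\right) = -42 - 5980 = -6022$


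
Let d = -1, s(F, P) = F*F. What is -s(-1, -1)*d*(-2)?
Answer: -2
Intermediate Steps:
s(F, P) = F**2
-s(-1, -1)*d*(-2) = -(-1)**2*(-1)*(-2) = -1*(-1)*(-2) = -(-1)*(-2) = -1*2 = -2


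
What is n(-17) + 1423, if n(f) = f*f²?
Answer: -3490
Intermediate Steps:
n(f) = f³
n(-17) + 1423 = (-17)³ + 1423 = -4913 + 1423 = -3490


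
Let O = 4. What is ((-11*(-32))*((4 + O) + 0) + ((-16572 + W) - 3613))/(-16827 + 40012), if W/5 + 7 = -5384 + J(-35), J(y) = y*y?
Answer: -38199/23185 ≈ -1.6476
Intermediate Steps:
J(y) = y²
W = -20830 (W = -35 + 5*(-5384 + (-35)²) = -35 + 5*(-5384 + 1225) = -35 + 5*(-4159) = -35 - 20795 = -20830)
((-11*(-32))*((4 + O) + 0) + ((-16572 + W) - 3613))/(-16827 + 40012) = ((-11*(-32))*((4 + 4) + 0) + ((-16572 - 20830) - 3613))/(-16827 + 40012) = (352*(8 + 0) + (-37402 - 3613))/23185 = (352*8 - 41015)*(1/23185) = (2816 - 41015)*(1/23185) = -38199*1/23185 = -38199/23185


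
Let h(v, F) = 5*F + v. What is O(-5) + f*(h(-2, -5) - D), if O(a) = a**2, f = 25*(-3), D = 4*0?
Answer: 2050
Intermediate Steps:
h(v, F) = v + 5*F
D = 0
f = -75
O(-5) + f*(h(-2, -5) - D) = (-5)**2 - 75*((-2 + 5*(-5)) - 1*0) = 25 - 75*((-2 - 25) + 0) = 25 - 75*(-27 + 0) = 25 - 75*(-27) = 25 + 2025 = 2050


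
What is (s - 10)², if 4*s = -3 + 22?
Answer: 441/16 ≈ 27.563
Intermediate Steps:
s = 19/4 (s = (-3 + 22)/4 = (¼)*19 = 19/4 ≈ 4.7500)
(s - 10)² = (19/4 - 10)² = (-21/4)² = 441/16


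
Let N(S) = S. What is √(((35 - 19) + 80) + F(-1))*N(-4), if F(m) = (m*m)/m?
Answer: -4*√95 ≈ -38.987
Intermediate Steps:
F(m) = m (F(m) = m²/m = m)
√(((35 - 19) + 80) + F(-1))*N(-4) = √(((35 - 19) + 80) - 1)*(-4) = √((16 + 80) - 1)*(-4) = √(96 - 1)*(-4) = √95*(-4) = -4*√95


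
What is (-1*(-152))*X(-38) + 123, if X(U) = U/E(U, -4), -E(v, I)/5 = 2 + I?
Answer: -2273/5 ≈ -454.60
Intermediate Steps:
E(v, I) = -10 - 5*I (E(v, I) = -5*(2 + I) = -10 - 5*I)
X(U) = U/10 (X(U) = U/(-10 - 5*(-4)) = U/(-10 + 20) = U/10)
(-1*(-152))*X(-38) + 123 = (-1*(-152))*((⅒)*(-38)) + 123 = 152*(-19/5) + 123 = -2888/5 + 123 = -2273/5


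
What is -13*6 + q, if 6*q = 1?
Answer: -467/6 ≈ -77.833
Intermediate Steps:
q = ⅙ (q = (⅙)*1 = ⅙ ≈ 0.16667)
-13*6 + q = -13*6 + ⅙ = -78 + ⅙ = -467/6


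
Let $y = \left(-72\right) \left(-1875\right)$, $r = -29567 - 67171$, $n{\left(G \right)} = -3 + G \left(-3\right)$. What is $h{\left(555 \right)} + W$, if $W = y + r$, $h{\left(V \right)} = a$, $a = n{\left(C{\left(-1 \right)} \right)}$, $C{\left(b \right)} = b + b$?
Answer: $38265$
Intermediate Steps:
$C{\left(b \right)} = 2 b$
$n{\left(G \right)} = -3 - 3 G$
$r = -96738$ ($r = -29567 - 67171 = -96738$)
$a = 3$ ($a = -3 - 3 \cdot 2 \left(-1\right) = -3 - -6 = -3 + 6 = 3$)
$h{\left(V \right)} = 3$
$y = 135000$
$W = 38262$ ($W = 135000 - 96738 = 38262$)
$h{\left(555 \right)} + W = 3 + 38262 = 38265$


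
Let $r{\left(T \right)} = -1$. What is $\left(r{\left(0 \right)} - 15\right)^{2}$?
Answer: $256$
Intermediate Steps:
$\left(r{\left(0 \right)} - 15\right)^{2} = \left(-1 - 15\right)^{2} = \left(-16\right)^{2} = 256$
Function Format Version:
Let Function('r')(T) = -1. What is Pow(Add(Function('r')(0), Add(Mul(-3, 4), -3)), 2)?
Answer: 256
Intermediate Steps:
Pow(Add(Function('r')(0), Add(Mul(-3, 4), -3)), 2) = Pow(Add(-1, Add(Mul(-3, 4), -3)), 2) = Pow(Add(-1, Add(-12, -3)), 2) = Pow(Add(-1, -15), 2) = Pow(-16, 2) = 256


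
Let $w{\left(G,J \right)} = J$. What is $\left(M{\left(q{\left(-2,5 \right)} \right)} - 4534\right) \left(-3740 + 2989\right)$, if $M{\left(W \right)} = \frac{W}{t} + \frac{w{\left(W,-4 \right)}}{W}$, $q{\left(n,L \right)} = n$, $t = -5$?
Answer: $\frac{17016158}{5} \approx 3.4032 \cdot 10^{6}$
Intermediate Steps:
$M{\left(W \right)} = - \frac{4}{W} - \frac{W}{5}$ ($M{\left(W \right)} = \frac{W}{-5} - \frac{4}{W} = W \left(- \frac{1}{5}\right) - \frac{4}{W} = - \frac{W}{5} - \frac{4}{W} = - \frac{4}{W} - \frac{W}{5}$)
$\left(M{\left(q{\left(-2,5 \right)} \right)} - 4534\right) \left(-3740 + 2989\right) = \left(\left(- \frac{4}{-2} - - \frac{2}{5}\right) - 4534\right) \left(-3740 + 2989\right) = \left(\left(\left(-4\right) \left(- \frac{1}{2}\right) + \frac{2}{5}\right) - 4534\right) \left(-751\right) = \left(\left(2 + \frac{2}{5}\right) - 4534\right) \left(-751\right) = \left(\frac{12}{5} - 4534\right) \left(-751\right) = \left(- \frac{22658}{5}\right) \left(-751\right) = \frac{17016158}{5}$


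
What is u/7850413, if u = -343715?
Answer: -343715/7850413 ≈ -0.043783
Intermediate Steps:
u/7850413 = -343715/7850413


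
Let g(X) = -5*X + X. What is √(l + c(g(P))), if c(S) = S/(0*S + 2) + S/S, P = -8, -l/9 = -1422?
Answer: √12815 ≈ 113.20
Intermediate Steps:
l = 12798 (l = -9*(-1422) = 12798)
g(X) = -4*X
c(S) = 1 + S/2 (c(S) = S/(0 + 2) + 1 = S/2 + 1 = 1 + S/2)
√(l + c(g(P))) = √(12798 + (1 + (-4*(-8))/2)) = √(12798 + (1 + (½)*32)) = √(12798 + (1 + 16)) = √(12798 + 17) = √12815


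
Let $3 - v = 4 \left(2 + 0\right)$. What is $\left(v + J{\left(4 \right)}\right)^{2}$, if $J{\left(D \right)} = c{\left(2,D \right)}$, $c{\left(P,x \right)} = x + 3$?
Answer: $4$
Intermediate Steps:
$c{\left(P,x \right)} = 3 + x$
$v = -5$ ($v = 3 - 4 \left(2 + 0\right) = 3 - 4 \cdot 2 = 3 - 8 = -5$)
$J{\left(D \right)} = 3 + D$
$\left(v + J{\left(4 \right)}\right)^{2} = \left(-5 + \left(3 + 4\right)\right)^{2} = \left(-5 + 7\right)^{2} = 2^{2} = 4$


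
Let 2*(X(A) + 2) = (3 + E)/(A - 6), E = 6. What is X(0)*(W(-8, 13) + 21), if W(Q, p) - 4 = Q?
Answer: -187/4 ≈ -46.750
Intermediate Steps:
W(Q, p) = 4 + Q
X(A) = -2 + 9/(2*(-6 + A)) (X(A) = -2 + ((3 + 6)/(A - 6))/2 = -2 + (9/(-6 + A))/2 = -2 + 9/(2*(-6 + A)))
X(0)*(W(-8, 13) + 21) = ((33 - 4*0)/(2*(-6 + 0)))*((4 - 8) + 21) = ((1/2)*(33 + 0)/(-6))*(-4 + 21) = ((1/2)*(-1/6)*33)*17 = -11/4*17 = -187/4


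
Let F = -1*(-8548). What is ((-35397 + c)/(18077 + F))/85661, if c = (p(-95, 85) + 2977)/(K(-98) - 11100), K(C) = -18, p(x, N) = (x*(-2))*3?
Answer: -393547393/25357090821750 ≈ -1.5520e-5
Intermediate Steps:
F = 8548
p(x, N) = -6*x (p(x, N) = -2*x*3 = -6*x)
c = -3547/11118 (c = (-6*(-95) + 2977)/(-18 - 11100) = (570 + 2977)/(-11118) = 3547*(-1/11118) = -3547/11118 ≈ -0.31903)
((-35397 + c)/(18077 + F))/85661 = ((-35397 - 3547/11118)/(18077 + 8548))/85661 = -393547393/11118/26625*(1/85661) = -393547393/11118*1/26625*(1/85661) = -393547393/296016750*1/85661 = -393547393/25357090821750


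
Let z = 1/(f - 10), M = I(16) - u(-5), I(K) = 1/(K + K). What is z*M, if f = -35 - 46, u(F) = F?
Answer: -23/416 ≈ -0.055288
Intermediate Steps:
f = -81
I(K) = 1/(2*K)
M = 161/32 (M = (½)/16 - 1*(-5) = (½)*(1/16) + 5 = 1/32 + 5 = 161/32 ≈ 5.0313)
z = -1/91 (z = 1/(-81 - 10) = 1/(-91) = -1/91 ≈ -0.010989)
z*M = -1/91*161/32 = -23/416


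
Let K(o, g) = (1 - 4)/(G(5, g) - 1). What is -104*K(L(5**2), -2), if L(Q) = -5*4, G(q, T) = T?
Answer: -104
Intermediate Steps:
L(Q) = -20
K(o, g) = -3/(-1 + g) (K(o, g) = (1 - 4)/(g - 1) = -3/(-1 + g))
-104*K(L(5**2), -2) = -(-312)/(-1 - 2) = -(-312)/(-3) = -(-312)*(-1)/3 = -104*1 = -104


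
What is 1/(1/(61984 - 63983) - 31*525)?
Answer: -1999/32533726 ≈ -6.1444e-5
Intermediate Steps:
1/(1/(61984 - 63983) - 31*525) = 1/(1/(-1999) - 16275) = 1/(-1/1999 - 16275) = 1/(-32533726/1999) = -1999/32533726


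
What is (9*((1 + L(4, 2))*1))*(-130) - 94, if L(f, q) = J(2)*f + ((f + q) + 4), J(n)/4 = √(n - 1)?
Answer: -31684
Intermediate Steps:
J(n) = 4*√(-1 + n) (J(n) = 4*√(n - 1) = 4*√(-1 + n))
L(f, q) = 4 + q + 5*f (L(f, q) = (4*√(-1 + 2))*f + ((f + q) + 4) = (4*√1)*f + (4 + f + q) = (4*1)*f + (4 + f + q) = 4*f + (4 + f + q) = 4 + q + 5*f)
(9*((1 + L(4, 2))*1))*(-130) - 94 = (9*((1 + (4 + 2 + 5*4))*1))*(-130) - 94 = (9*((1 + (4 + 2 + 20))*1))*(-130) - 94 = (9*((1 + 26)*1))*(-130) - 94 = (9*(27*1))*(-130) - 94 = (9*27)*(-130) - 94 = 243*(-130) - 94 = -31590 - 94 = -31684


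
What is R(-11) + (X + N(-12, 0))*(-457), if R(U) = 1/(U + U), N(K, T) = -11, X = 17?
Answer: -60325/22 ≈ -2742.0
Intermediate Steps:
R(U) = 1/(2*U)
R(-11) + (X + N(-12, 0))*(-457) = (½)/(-11) + (17 - 11)*(-457) = (½)*(-1/11) + 6*(-457) = -1/22 - 2742 = -60325/22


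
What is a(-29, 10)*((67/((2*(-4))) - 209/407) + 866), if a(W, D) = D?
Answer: 1268525/148 ≈ 8571.1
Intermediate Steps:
a(-29, 10)*((67/((2*(-4))) - 209/407) + 866) = 10*((67/((2*(-4))) - 209/407) + 866) = 10*((67/(-8) - 209*1/407) + 866) = 10*((67*(-1/8) - 19/37) + 866) = 10*((-67/8 - 19/37) + 866) = 10*(-2631/296 + 866) = 10*(253705/296) = 1268525/148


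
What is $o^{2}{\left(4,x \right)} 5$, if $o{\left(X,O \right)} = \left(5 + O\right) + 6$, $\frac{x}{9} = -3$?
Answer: $1280$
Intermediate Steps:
$x = -27$ ($x = 9 \left(-3\right) = -27$)
$o{\left(X,O \right)} = 11 + O$
$o^{2}{\left(4,x \right)} 5 = \left(11 - 27\right)^{2} \cdot 5 = \left(-16\right)^{2} \cdot 5 = 256 \cdot 5 = 1280$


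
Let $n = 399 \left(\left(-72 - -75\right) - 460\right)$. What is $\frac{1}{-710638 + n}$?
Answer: $- \frac{1}{892981} \approx -1.1198 \cdot 10^{-6}$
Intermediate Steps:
$n = -182343$ ($n = 399 \left(\left(-72 + 75\right) - 460\right) = 399 \left(3 - 460\right) = 399 \left(-457\right) = -182343$)
$\frac{1}{-710638 + n} = \frac{1}{-710638 - 182343} = \frac{1}{-892981} = - \frac{1}{892981}$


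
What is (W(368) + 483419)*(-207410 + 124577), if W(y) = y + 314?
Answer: -40099538133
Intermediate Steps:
W(y) = 314 + y
(W(368) + 483419)*(-207410 + 124577) = ((314 + 368) + 483419)*(-207410 + 124577) = (682 + 483419)*(-82833) = 484101*(-82833) = -40099538133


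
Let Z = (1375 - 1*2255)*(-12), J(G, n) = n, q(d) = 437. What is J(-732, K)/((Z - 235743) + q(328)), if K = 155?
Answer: -155/224746 ≈ -0.00068967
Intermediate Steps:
Z = 10560 (Z = (1375 - 2255)*(-12) = -880*(-12) = 10560)
J(-732, K)/((Z - 235743) + q(328)) = 155/((10560 - 235743) + 437) = 155/(-225183 + 437) = 155/(-224746) = 155*(-1/224746) = -155/224746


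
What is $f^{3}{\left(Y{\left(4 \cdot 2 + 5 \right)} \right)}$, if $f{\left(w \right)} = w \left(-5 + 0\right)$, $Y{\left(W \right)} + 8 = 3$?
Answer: $15625$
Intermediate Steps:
$Y{\left(W \right)} = -5$ ($Y{\left(W \right)} = -8 + 3 = -5$)
$f{\left(w \right)} = - 5 w$ ($f{\left(w \right)} = w \left(-5\right) = - 5 w$)
$f^{3}{\left(Y{\left(4 \cdot 2 + 5 \right)} \right)} = \left(\left(-5\right) \left(-5\right)\right)^{3} = 25^{3} = 15625$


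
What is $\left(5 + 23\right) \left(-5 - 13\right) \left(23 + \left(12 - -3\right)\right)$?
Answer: $-19152$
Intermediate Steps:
$\left(5 + 23\right) \left(-5 - 13\right) \left(23 + \left(12 - -3\right)\right) = 28 \left(- 18 \left(23 + \left(12 + 3\right)\right)\right) = 28 \left(- 18 \left(23 + 15\right)\right) = 28 \left(\left(-18\right) 38\right) = 28 \left(-684\right) = -19152$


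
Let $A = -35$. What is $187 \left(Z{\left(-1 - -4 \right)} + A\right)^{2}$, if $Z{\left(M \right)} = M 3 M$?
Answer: $11968$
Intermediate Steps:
$Z{\left(M \right)} = 3 M^{2}$ ($Z{\left(M \right)} = 3 M M = 3 M^{2}$)
$187 \left(Z{\left(-1 - -4 \right)} + A\right)^{2} = 187 \left(3 \left(-1 - -4\right)^{2} - 35\right)^{2} = 187 \left(3 \left(-1 + 4\right)^{2} - 35\right)^{2} = 187 \left(3 \cdot 3^{2} - 35\right)^{2} = 187 \left(3 \cdot 9 - 35\right)^{2} = 187 \left(27 - 35\right)^{2} = 187 \left(-8\right)^{2} = 187 \cdot 64 = 11968$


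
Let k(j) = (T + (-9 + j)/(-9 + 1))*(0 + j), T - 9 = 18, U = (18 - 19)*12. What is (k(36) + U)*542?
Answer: 454467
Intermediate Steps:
U = -12 (U = -1*12 = -12)
T = 27 (T = 9 + 18 = 27)
k(j) = j*(225/8 - j/8) (k(j) = (27 + (-9 + j)/(-9 + 1))*(0 + j) = (27 + (-9 + j)/(-8))*j = (27 + (-9 + j)*(-⅛))*j = (27 + (9/8 - j/8))*j = (225/8 - j/8)*j = j*(225/8 - j/8))
(k(36) + U)*542 = ((⅛)*36*(225 - 1*36) - 12)*542 = ((⅛)*36*(225 - 36) - 12)*542 = ((⅛)*36*189 - 12)*542 = (1701/2 - 12)*542 = (1677/2)*542 = 454467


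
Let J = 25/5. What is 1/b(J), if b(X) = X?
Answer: 1/5 ≈ 0.20000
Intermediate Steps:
J = 5 (J = 25*(1/5) = 5)
1/b(J) = 1/5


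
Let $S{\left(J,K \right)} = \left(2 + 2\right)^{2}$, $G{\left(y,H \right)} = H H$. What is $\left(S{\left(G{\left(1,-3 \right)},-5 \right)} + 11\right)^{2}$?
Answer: $729$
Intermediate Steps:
$G{\left(y,H \right)} = H^{2}$
$S{\left(J,K \right)} = 16$ ($S{\left(J,K \right)} = 4^{2} = 16$)
$\left(S{\left(G{\left(1,-3 \right)},-5 \right)} + 11\right)^{2} = \left(16 + 11\right)^{2} = 27^{2} = 729$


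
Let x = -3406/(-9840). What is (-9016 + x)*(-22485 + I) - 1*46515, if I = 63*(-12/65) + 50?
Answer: 64703387373527/319800 ≈ 2.0232e+8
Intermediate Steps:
x = 1703/4920 (x = -3406*(-1/9840) = 1703/4920 ≈ 0.34614)
I = 2494/65 (I = 63*(-12*1/65) + 50 = 63*(-12/65) + 50 = -756/65 + 50 = 2494/65 ≈ 38.369)
(-9016 + x)*(-22485 + I) - 1*46515 = (-9016 + 1703/4920)*(-22485 + 2494/65) - 1*46515 = -44357017/4920*(-1459031/65) - 46515 = 64718262870527/319800 - 46515 = 64703387373527/319800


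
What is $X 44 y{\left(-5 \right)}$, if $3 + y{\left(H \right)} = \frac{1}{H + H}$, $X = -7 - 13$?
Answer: $2728$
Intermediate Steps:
$X = -20$
$y{\left(H \right)} = -3 + \frac{1}{2 H}$ ($y{\left(H \right)} = -3 + \frac{1}{H + H} = -3 + \frac{1}{2 H}$)
$X 44 y{\left(-5 \right)} = \left(-20\right) 44 \left(-3 + \frac{1}{2 \left(-5\right)}\right) = - 880 \left(-3 + \frac{1}{2} \left(- \frac{1}{5}\right)\right) = - 880 \left(-3 - \frac{1}{10}\right) = \left(-880\right) \left(- \frac{31}{10}\right) = 2728$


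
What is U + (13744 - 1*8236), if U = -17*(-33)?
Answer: 6069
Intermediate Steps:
U = 561
U + (13744 - 1*8236) = 561 + (13744 - 1*8236) = 561 + (13744 - 8236) = 561 + 5508 = 6069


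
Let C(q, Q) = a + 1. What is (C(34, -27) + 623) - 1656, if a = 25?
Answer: -1007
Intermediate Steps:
C(q, Q) = 26 (C(q, Q) = 25 + 1 = 26)
(C(34, -27) + 623) - 1656 = (26 + 623) - 1656 = 649 - 1656 = -1007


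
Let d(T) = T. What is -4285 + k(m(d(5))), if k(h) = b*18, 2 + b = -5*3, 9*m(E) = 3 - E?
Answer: -4591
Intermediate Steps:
m(E) = ⅓ - E/9 (m(E) = (3 - E)/9 = ⅓ - E/9)
b = -17 (b = -2 - 5*3 = -2 - 15 = -17)
k(h) = -306 (k(h) = -17*18 = -306)
-4285 + k(m(d(5))) = -4285 - 306 = -4591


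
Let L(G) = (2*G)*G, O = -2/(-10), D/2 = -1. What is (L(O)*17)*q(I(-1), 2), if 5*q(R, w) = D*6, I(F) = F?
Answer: -408/125 ≈ -3.2640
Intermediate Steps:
D = -2 (D = 2*(-1) = -2)
O = ⅕ (O = -2*(-⅒) = ⅕ ≈ 0.20000)
L(G) = 2*G²
q(R, w) = -12/5 (q(R, w) = (-2*6)/5 = (⅕)*(-12) = -12/5)
(L(O)*17)*q(I(-1), 2) = ((2*(⅕)²)*17)*(-12/5) = ((2*(1/25))*17)*(-12/5) = ((2/25)*17)*(-12/5) = (34/25)*(-12/5) = -408/125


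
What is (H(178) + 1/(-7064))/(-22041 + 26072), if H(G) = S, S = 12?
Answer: 2923/981896 ≈ 0.0029769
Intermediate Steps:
H(G) = 12
(H(178) + 1/(-7064))/(-22041 + 26072) = (12 + 1/(-7064))/(-22041 + 26072) = (12 - 1/7064)/4031 = (84767/7064)*(1/4031) = 2923/981896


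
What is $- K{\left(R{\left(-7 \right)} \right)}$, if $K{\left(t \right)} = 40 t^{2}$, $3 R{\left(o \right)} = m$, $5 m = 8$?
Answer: $- \frac{512}{45} \approx -11.378$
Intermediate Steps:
$m = \frac{8}{5}$ ($m = \frac{1}{5} \cdot 8 = \frac{8}{5} \approx 1.6$)
$R{\left(o \right)} = \frac{8}{15}$ ($R{\left(o \right)} = \frac{1}{3} \cdot \frac{8}{5} = \frac{8}{15}$)
$- K{\left(R{\left(-7 \right)} \right)} = - 40 \left(\frac{8}{15}\right)^{2} = - \frac{40 \cdot 64}{225} = \left(-1\right) \frac{512}{45} = - \frac{512}{45}$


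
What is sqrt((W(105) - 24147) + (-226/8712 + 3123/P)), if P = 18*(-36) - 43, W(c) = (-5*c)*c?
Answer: I*sqrt(164887860585053)/45606 ≈ 281.56*I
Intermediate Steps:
W(c) = -5*c**2
P = -691 (P = -648 - 43 = -691)
sqrt((W(105) - 24147) + (-226/8712 + 3123/P)) = sqrt((-5*105**2 - 24147) + (-226/8712 + 3123/(-691))) = sqrt((-5*11025 - 24147) + (-226*1/8712 + 3123*(-1/691))) = sqrt((-55125 - 24147) + (-113/4356 - 3123/691)) = sqrt(-79272 - 13681871/3009996) = sqrt(-238622084783/3009996) = I*sqrt(164887860585053)/45606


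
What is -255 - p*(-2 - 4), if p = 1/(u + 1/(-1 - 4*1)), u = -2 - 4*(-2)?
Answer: -7365/29 ≈ -253.97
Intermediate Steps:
u = 6 (u = -2 + 8 = 6)
p = 5/29 (p = 1/(6 + 1/(-1 - 4*1)) = 1/(6 + 1/(-1 - 4)) = 1/(6 + 1/(-5)) = 1/(6 - 1/5) = 1/(29/5) = 5/29 ≈ 0.17241)
-255 - p*(-2 - 4) = -255 - 5*(-2 - 4)/29 = -255 - 5*(-6)/29 = -255 - 1*(-30/29) = -255 + 30/29 = -7365/29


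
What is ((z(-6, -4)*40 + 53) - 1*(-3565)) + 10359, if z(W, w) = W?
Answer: 13737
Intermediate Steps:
((z(-6, -4)*40 + 53) - 1*(-3565)) + 10359 = ((-6*40 + 53) - 1*(-3565)) + 10359 = ((-240 + 53) + 3565) + 10359 = (-187 + 3565) + 10359 = 3378 + 10359 = 13737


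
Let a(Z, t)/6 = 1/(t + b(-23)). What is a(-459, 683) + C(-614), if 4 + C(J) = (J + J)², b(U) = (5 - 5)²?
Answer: 1029950346/683 ≈ 1.5080e+6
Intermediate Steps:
b(U) = 0 (b(U) = 0² = 0)
a(Z, t) = 6/t (a(Z, t) = 6/(t + 0) = 6/t)
C(J) = -4 + 4*J² (C(J) = -4 + (J + J)² = -4 + (2*J)² = -4 + 4*J²)
a(-459, 683) + C(-614) = 6/683 + (-4 + 4*(-614)²) = 6*(1/683) + (-4 + 4*376996) = 6/683 + (-4 + 1507984) = 6/683 + 1507980 = 1029950346/683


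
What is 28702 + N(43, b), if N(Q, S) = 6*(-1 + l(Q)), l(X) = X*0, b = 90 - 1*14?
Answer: 28696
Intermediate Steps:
b = 76 (b = 90 - 14 = 76)
l(X) = 0
N(Q, S) = -6 (N(Q, S) = 6*(-1 + 0) = 6*(-1) = -6)
28702 + N(43, b) = 28702 - 6 = 28696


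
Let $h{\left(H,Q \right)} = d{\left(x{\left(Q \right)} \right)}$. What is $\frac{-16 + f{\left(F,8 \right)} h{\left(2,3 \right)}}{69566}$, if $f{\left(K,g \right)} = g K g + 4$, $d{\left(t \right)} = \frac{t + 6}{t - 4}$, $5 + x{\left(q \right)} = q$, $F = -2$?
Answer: $\frac{100}{104349} \approx 0.00095832$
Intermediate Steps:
$x{\left(q \right)} = -5 + q$
$d{\left(t \right)} = \frac{6 + t}{-4 + t}$
$f{\left(K,g \right)} = 4 + K g^{2}$ ($f{\left(K,g \right)} = K g g + 4 = K g^{2} + 4 = 4 + K g^{2}$)
$h{\left(H,Q \right)} = \frac{1 + Q}{-9 + Q}$ ($h{\left(H,Q \right)} = \frac{6 + \left(-5 + Q\right)}{-4 + \left(-5 + Q\right)} = \frac{1 + Q}{-9 + Q}$)
$\frac{-16 + f{\left(F,8 \right)} h{\left(2,3 \right)}}{69566} = \frac{-16 + \left(4 - 2 \cdot 8^{2}\right) \frac{1 + 3}{-9 + 3}}{69566} = \left(-16 + \left(4 - 128\right) \frac{1}{-6} \cdot 4\right) \frac{1}{69566} = \left(-16 + \left(4 - 128\right) \left(\left(- \frac{1}{6}\right) 4\right)\right) \frac{1}{69566} = \left(-16 - - \frac{248}{3}\right) \frac{1}{69566} = \left(-16 + \frac{248}{3}\right) \frac{1}{69566} = \frac{200}{3} \cdot \frac{1}{69566} = \frac{100}{104349}$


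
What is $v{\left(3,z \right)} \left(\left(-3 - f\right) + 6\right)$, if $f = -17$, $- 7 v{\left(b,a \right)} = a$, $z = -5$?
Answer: $\frac{100}{7} \approx 14.286$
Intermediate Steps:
$v{\left(b,a \right)} = - \frac{a}{7}$
$v{\left(3,z \right)} \left(\left(-3 - f\right) + 6\right) = \left(- \frac{1}{7}\right) \left(-5\right) \left(\left(-3 - -17\right) + 6\right) = \frac{5 \left(\left(-3 + 17\right) + 6\right)}{7} = \frac{5 \left(14 + 6\right)}{7} = \frac{5}{7} \cdot 20 = \frac{100}{7}$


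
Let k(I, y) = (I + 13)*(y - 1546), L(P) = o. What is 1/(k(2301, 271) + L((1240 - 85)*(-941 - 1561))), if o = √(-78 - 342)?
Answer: -98345/290152170764 - I*√105/4352282561460 ≈ -3.3894e-7 - 2.3544e-12*I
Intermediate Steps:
o = 2*I*√105 (o = √(-420) = 2*I*√105 ≈ 20.494*I)
L(P) = 2*I*√105
k(I, y) = (-1546 + y)*(13 + I) (k(I, y) = (13 + I)*(-1546 + y) = (-1546 + y)*(13 + I))
1/(k(2301, 271) + L((1240 - 85)*(-941 - 1561))) = 1/((-20098 - 1546*2301 + 13*271 + 2301*271) + 2*I*√105) = 1/((-20098 - 3557346 + 3523 + 623571) + 2*I*√105) = 1/(-2950350 + 2*I*√105)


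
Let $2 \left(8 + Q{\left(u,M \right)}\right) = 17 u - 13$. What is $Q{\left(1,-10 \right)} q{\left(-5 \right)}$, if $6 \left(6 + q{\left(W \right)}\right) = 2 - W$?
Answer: $29$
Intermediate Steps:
$Q{\left(u,M \right)} = - \frac{29}{2} + \frac{17 u}{2}$ ($Q{\left(u,M \right)} = -8 + \frac{17 u - 13}{2} = -8 + \frac{-13 + 17 u}{2} = -8 + \left(- \frac{13}{2} + \frac{17 u}{2}\right) = - \frac{29}{2} + \frac{17 u}{2}$)
$q{\left(W \right)} = - \frac{17}{3} - \frac{W}{6}$ ($q{\left(W \right)} = -6 + \frac{2 - W}{6} = -6 - \left(- \frac{1}{3} + \frac{W}{6}\right) = - \frac{17}{3} - \frac{W}{6}$)
$Q{\left(1,-10 \right)} q{\left(-5 \right)} = \left(- \frac{29}{2} + \frac{17}{2} \cdot 1\right) \left(- \frac{17}{3} - - \frac{5}{6}\right) = \left(- \frac{29}{2} + \frac{17}{2}\right) \left(- \frac{17}{3} + \frac{5}{6}\right) = \left(-6\right) \left(- \frac{29}{6}\right) = 29$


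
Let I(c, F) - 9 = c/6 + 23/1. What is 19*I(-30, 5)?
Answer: 513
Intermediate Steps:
I(c, F) = 32 + c/6 (I(c, F) = 9 + (c/6 + 23/1) = 9 + (c*(⅙) + 23*1) = 9 + (c/6 + 23) = 9 + (23 + c/6) = 32 + c/6)
19*I(-30, 5) = 19*(32 + (⅙)*(-30)) = 19*(32 - 5) = 19*27 = 513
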